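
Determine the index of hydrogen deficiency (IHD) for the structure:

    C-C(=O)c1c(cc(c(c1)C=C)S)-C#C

Molecular formula from the SMILES: C12H10OS.
DoU = (2C + 2 + N − H − X)/2 = (2·12 + 2 + 0 − 10 − 0)/2 = 16/2 = 8.
(Structurally: 1 ring(s) + 7 π bond(s) = 8.)

8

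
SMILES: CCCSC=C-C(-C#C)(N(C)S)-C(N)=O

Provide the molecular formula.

Heavy atoms from the SMILES: 10 C, 2 N, 1 O, 2 S.
Implicit hydrogens by atom environment:
  3 × C: 1 H each → 3
  3 × C: no H
  2 × C: 3 H each → 6
  2 × C: 2 H each → 4
  1 × N: 2 H
  1 × N: no H
  1 × O: no H
  1 × S: 1 H
  1 × S: no H
  Total hydrogens = 16.
Molecular formula: C10H16N2OS2

C10H16N2OS2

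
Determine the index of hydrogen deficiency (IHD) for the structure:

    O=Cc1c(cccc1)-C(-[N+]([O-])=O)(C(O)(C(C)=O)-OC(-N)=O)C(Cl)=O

Molecular formula from the SMILES: C13H11ClN2O8.
DoU = (2C + 2 + N − H − X)/2 = (2·13 + 2 + 2 − 11 − 1)/2 = 18/2 = 9.
(Structurally: 1 ring(s) + 8 π bond(s) = 9.)

9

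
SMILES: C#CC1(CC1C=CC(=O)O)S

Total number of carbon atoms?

8

The symbol for carbon appears 8 times in the SMILES.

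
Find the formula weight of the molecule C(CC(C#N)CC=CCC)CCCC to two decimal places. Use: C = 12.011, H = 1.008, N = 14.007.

193.33

Molecular formula: C13H23N.
M = 13×12.011 + 23×1.008 + 1×14.007 = 193.33 g/mol.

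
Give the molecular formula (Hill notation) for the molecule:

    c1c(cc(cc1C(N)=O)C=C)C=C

Heavy atoms from the SMILES: 11 C, 1 N, 1 O.
Implicit hydrogens by atom environment:
  3 × C (aromatic): 1 H each → 3
  3 × C (aromatic): no H
  2 × C: 2 H each → 4
  2 × C: 1 H each → 2
  1 × C: no H
  1 × N: 2 H
  1 × O: no H
  Total hydrogens = 11.
Molecular formula: C11H11NO

C11H11NO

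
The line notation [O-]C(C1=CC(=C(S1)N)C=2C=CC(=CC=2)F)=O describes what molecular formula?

Heavy atoms from the SMILES: 11 C, 1 F, 1 N, 2 O, 1 S.
Implicit hydrogens by atom environment:
  5 × C (aromatic): 1 H each → 5
  5 × C (aromatic): no H
  1 × C: no H
  1 × F: no H
  1 × N: 2 H
  1 × O: no H
  1 × O (charge -1): no H
  1 × S (aromatic): no H
  Total hydrogens = 7.
Net charge -1.
Molecular formula: C11H7FNO2S-

C11H7FNO2S-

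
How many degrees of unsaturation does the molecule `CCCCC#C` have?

2

Molecular formula from the SMILES: C6H10.
DoU = (2C + 2 + N − H − X)/2 = (2·6 + 2 + 0 − 10 − 0)/2 = 4/2 = 2.
(Structurally: 0 ring(s) + 2 π bond(s) = 2.)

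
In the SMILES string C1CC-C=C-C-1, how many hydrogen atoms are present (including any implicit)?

Hydrogens are implicit in SMILES; fill each atom to its normal valence:
  4 × C: 2 H each → 8
  2 × C: 1 H each → 2
  Total hydrogens = 10.

10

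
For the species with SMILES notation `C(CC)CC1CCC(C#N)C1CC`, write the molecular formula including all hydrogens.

C12H21N

Heavy atoms from the SMILES: 12 C, 1 N.
Implicit hydrogens by atom environment:
  6 × C: 2 H each → 12
  3 × C: 1 H each → 3
  2 × C: 3 H each → 6
  1 × C: no H
  1 × N: no H
  Total hydrogens = 21.
Molecular formula: C12H21N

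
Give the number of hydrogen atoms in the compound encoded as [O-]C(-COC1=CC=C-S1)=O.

Hydrogens are implicit in SMILES; fill each atom to its normal valence:
  3 × C (aromatic): 1 H each → 3
  2 × O: no H
  1 × C: 2 H
  1 × C (aromatic): no H
  1 × C: no H
  1 × O (charge -1): no H
  1 × S (aromatic): no H
  Total hydrogens = 5.

5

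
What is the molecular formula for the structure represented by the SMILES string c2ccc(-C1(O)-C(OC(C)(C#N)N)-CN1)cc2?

Heavy atoms from the SMILES: 12 C, 3 N, 2 O.
Implicit hydrogens by atom environment:
  5 × C (aromatic): 1 H each → 5
  3 × C: no H
  1 × C: 3 H
  1 × C: 2 H
  1 × C: 1 H
  1 × C (aromatic): no H
  1 × N: 2 H
  1 × N: 1 H
  1 × N: no H
  1 × O: 1 H
  1 × O: no H
  Total hydrogens = 15.
Molecular formula: C12H15N3O2

C12H15N3O2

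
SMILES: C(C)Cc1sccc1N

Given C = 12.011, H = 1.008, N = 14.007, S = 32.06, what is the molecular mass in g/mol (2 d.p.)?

Molecular formula: C7H11NS.
M = 7×12.011 + 11×1.008 + 1×14.007 + 1×32.06 = 141.23 g/mol.

141.23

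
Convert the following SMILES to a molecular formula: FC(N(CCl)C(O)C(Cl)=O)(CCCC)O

Heavy atoms from the SMILES: 8 C, 2 Cl, 1 F, 1 N, 3 O.
Implicit hydrogens by atom environment:
  4 × C: 2 H each → 8
  2 × C: no H
  2 × Cl: no H
  2 × O: 1 H each → 2
  1 × C: 3 H
  1 × C: 1 H
  1 × F: no H
  1 × N: no H
  1 × O: no H
  Total hydrogens = 14.
Molecular formula: C8H14Cl2FNO3

C8H14Cl2FNO3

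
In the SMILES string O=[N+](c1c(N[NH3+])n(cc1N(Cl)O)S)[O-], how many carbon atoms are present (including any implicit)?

The symbol for carbon appears 4 times in the SMILES. Lowercase c denotes aromatic carbon and counts toward C.

4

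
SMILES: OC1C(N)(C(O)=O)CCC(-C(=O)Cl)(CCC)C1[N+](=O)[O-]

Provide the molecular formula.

C11H17ClN2O6

Heavy atoms from the SMILES: 11 C, 1 Cl, 2 N, 6 O.
Implicit hydrogens by atom environment:
  4 × C: 2 H each → 8
  4 × C: no H
  3 × O: no H
  2 × C: 1 H each → 2
  2 × O: 1 H each → 2
  1 × C: 3 H
  1 × Cl: no H
  1 × N: 2 H
  1 × N (charge +1): no H
  1 × O (charge -1): no H
  Total hydrogens = 17.
Molecular formula: C11H17ClN2O6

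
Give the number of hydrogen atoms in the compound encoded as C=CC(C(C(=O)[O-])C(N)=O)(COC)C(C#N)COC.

17

Hydrogens are implicit in SMILES; fill each atom to its normal valence:
  4 × C: no H
  4 × O: no H
  3 × C: 2 H each → 6
  3 × C: 1 H each → 3
  2 × C: 3 H each → 6
  1 × N: 2 H
  1 × N: no H
  1 × O (charge -1): no H
  Total hydrogens = 17.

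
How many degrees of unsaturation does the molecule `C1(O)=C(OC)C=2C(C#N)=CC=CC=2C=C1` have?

Molecular formula from the SMILES: C12H9NO2.
DoU = (2C + 2 + N − H − X)/2 = (2·12 + 2 + 1 − 9 − 0)/2 = 18/2 = 9.
(Structurally: 2 ring(s) + 7 π bond(s) = 9.)

9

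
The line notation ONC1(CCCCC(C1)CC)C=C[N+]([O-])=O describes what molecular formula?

Heavy atoms from the SMILES: 11 C, 2 N, 3 O.
Implicit hydrogens by atom environment:
  6 × C: 2 H each → 12
  3 × C: 1 H each → 3
  1 × C: 3 H
  1 × C: no H
  1 × N: 1 H
  1 × N (charge +1): no H
  1 × O: 1 H
  1 × O: no H
  1 × O (charge -1): no H
  Total hydrogens = 20.
Molecular formula: C11H20N2O3

C11H20N2O3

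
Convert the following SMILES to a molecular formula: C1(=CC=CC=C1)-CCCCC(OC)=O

C12H16O2

Heavy atoms from the SMILES: 12 C, 2 O.
Implicit hydrogens by atom environment:
  5 × C (aromatic): 1 H each → 5
  4 × C: 2 H each → 8
  2 × O: no H
  1 × C: 3 H
  1 × C (aromatic): no H
  1 × C: no H
  Total hydrogens = 16.
Molecular formula: C12H16O2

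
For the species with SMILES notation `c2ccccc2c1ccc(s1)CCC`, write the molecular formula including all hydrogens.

Heavy atoms from the SMILES: 13 C, 1 S.
Implicit hydrogens by atom environment:
  7 × C (aromatic): 1 H each → 7
  3 × C (aromatic): no H
  2 × C: 2 H each → 4
  1 × C: 3 H
  1 × S (aromatic): no H
  Total hydrogens = 14.
Molecular formula: C13H14S

C13H14S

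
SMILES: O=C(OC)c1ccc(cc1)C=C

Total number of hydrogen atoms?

Hydrogens are implicit in SMILES; fill each atom to its normal valence:
  4 × C (aromatic): 1 H each → 4
  2 × C (aromatic): no H
  2 × O: no H
  1 × C: 3 H
  1 × C: 2 H
  1 × C: 1 H
  1 × C: no H
  Total hydrogens = 10.

10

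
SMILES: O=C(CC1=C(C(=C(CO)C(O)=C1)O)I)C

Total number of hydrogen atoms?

Hydrogens are implicit in SMILES; fill each atom to its normal valence:
  5 × C (aromatic): no H
  3 × O: 1 H each → 3
  2 × C: 2 H each → 4
  1 × C: 3 H
  1 × C (aromatic): 1 H
  1 × C: no H
  1 × I: no H
  1 × O: no H
  Total hydrogens = 11.

11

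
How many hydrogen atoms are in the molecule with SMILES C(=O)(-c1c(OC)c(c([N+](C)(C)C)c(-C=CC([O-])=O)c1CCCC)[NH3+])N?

Hydrogens are implicit in SMILES; fill each atom to its normal valence:
  6 × C (aromatic): no H
  5 × C: 3 H each → 15
  3 × C: 2 H each → 6
  3 × O: no H
  2 × C: 1 H each → 2
  2 × C: no H
  1 × N (charge +1): 3 H
  1 × N: 2 H
  1 × N (charge +1): no H
  1 × O (charge -1): no H
  Total hydrogens = 28.

28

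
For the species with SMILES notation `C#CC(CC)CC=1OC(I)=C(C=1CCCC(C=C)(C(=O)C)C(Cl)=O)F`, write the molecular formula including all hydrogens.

Heavy atoms from the SMILES: 19 C, 1 Cl, 1 F, 1 I, 3 O.
Implicit hydrogens by atom environment:
  6 × C: 2 H each → 12
  4 × C (aromatic): no H
  4 × C: no H
  3 × C: 1 H each → 3
  2 × C: 3 H each → 6
  2 × O: no H
  1 × Cl: no H
  1 × F: no H
  1 × I: no H
  1 × O (aromatic): no H
  Total hydrogens = 21.
Molecular formula: C19H21ClFIO3

C19H21ClFIO3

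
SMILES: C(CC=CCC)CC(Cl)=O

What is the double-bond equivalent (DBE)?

2

Molecular formula from the SMILES: C8H13ClO.
DoU = (2C + 2 + N − H − X)/2 = (2·8 + 2 + 0 − 13 − 1)/2 = 4/2 = 2.
(Structurally: 0 ring(s) + 2 π bond(s) = 2.)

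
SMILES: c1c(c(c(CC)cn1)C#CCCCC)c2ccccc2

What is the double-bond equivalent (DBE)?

Molecular formula from the SMILES: C19H21N.
DoU = (2C + 2 + N − H − X)/2 = (2·19 + 2 + 1 − 21 − 0)/2 = 20/2 = 10.
(Structurally: 2 ring(s) + 8 π bond(s) = 10.)

10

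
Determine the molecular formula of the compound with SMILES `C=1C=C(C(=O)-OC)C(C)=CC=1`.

C9H10O2

Heavy atoms from the SMILES: 9 C, 2 O.
Implicit hydrogens by atom environment:
  4 × C (aromatic): 1 H each → 4
  2 × C: 3 H each → 6
  2 × C (aromatic): no H
  2 × O: no H
  1 × C: no H
  Total hydrogens = 10.
Molecular formula: C9H10O2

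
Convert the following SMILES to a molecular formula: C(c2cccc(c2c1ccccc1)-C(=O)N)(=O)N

Heavy atoms from the SMILES: 14 C, 2 N, 2 O.
Implicit hydrogens by atom environment:
  8 × C (aromatic): 1 H each → 8
  4 × C (aromatic): no H
  2 × C: no H
  2 × N: 2 H each → 4
  2 × O: no H
  Total hydrogens = 12.
Molecular formula: C14H12N2O2

C14H12N2O2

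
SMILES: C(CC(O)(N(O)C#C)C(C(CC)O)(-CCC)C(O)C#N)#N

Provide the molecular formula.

C14H21N3O4

Heavy atoms from the SMILES: 14 C, 3 N, 4 O.
Implicit hydrogens by atom environment:
  5 × C: no H
  4 × C: 2 H each → 8
  4 × O: 1 H each → 4
  3 × C: 1 H each → 3
  3 × N: no H
  2 × C: 3 H each → 6
  Total hydrogens = 21.
Molecular formula: C14H21N3O4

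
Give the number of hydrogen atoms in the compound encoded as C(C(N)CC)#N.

8

Hydrogens are implicit in SMILES; fill each atom to its normal valence:
  1 × C: 3 H
  1 × C: 2 H
  1 × C: 1 H
  1 × C: no H
  1 × N: 2 H
  1 × N: no H
  Total hydrogens = 8.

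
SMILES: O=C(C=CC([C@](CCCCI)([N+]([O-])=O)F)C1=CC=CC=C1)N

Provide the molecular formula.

C15H18FIN2O3

Heavy atoms from the SMILES: 15 C, 1 F, 1 I, 2 N, 3 O.
Implicit hydrogens by atom environment:
  5 × C (aromatic): 1 H each → 5
  4 × C: 2 H each → 8
  3 × C: 1 H each → 3
  2 × C: no H
  2 × O: no H
  1 × C (aromatic): no H
  1 × F: no H
  1 × I: no H
  1 × N: 2 H
  1 × N (charge +1): no H
  1 × O (charge -1): no H
  Total hydrogens = 18.
Molecular formula: C15H18FIN2O3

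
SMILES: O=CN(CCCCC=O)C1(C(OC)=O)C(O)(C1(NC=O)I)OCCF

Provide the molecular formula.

Heavy atoms from the SMILES: 14 C, 1 F, 1 I, 2 N, 7 O.
Implicit hydrogens by atom environment:
  6 × C: 2 H each → 12
  6 × O: no H
  4 × C: no H
  3 × C: 1 H each → 3
  1 × C: 3 H
  1 × F: no H
  1 × I: no H
  1 × N: 1 H
  1 × N: no H
  1 × O: 1 H
  Total hydrogens = 20.
Molecular formula: C14H20FIN2O7

C14H20FIN2O7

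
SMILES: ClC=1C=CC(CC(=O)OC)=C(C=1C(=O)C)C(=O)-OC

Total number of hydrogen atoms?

Hydrogens are implicit in SMILES; fill each atom to its normal valence:
  5 × O: no H
  4 × C (aromatic): no H
  3 × C: 3 H each → 9
  3 × C: no H
  2 × C (aromatic): 1 H each → 2
  1 × C: 2 H
  1 × Cl: no H
  Total hydrogens = 13.

13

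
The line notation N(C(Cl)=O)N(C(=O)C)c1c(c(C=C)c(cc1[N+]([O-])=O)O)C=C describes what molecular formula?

C13H12ClN3O5

Heavy atoms from the SMILES: 13 C, 1 Cl, 3 N, 5 O.
Implicit hydrogens by atom environment:
  5 × C (aromatic): no H
  3 × O: no H
  2 × C: 2 H each → 4
  2 × C: 1 H each → 2
  2 × C: no H
  1 × C: 3 H
  1 × C (aromatic): 1 H
  1 × Cl: no H
  1 × N: 1 H
  1 × N (charge +1): no H
  1 × N: no H
  1 × O: 1 H
  1 × O (charge -1): no H
  Total hydrogens = 12.
Molecular formula: C13H12ClN3O5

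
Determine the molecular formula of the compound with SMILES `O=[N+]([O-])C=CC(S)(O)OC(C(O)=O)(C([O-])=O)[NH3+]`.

Heavy atoms from the SMILES: 6 C, 2 N, 8 O, 1 S.
Implicit hydrogens by atom environment:
  4 × C: no H
  4 × O: no H
  2 × C: 1 H each → 2
  2 × O: 1 H each → 2
  2 × O (charge -1): no H
  1 × N (charge +1): 3 H
  1 × N (charge +1): no H
  1 × S: 1 H
  Total hydrogens = 8.
Molecular formula: C6H8N2O8S

C6H8N2O8S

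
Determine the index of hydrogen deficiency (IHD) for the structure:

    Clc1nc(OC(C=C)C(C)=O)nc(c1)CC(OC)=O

Molecular formula from the SMILES: C12H13ClN2O4.
DoU = (2C + 2 + N − H − X)/2 = (2·12 + 2 + 2 − 13 − 1)/2 = 14/2 = 7.
(Structurally: 1 ring(s) + 6 π bond(s) = 7.)

7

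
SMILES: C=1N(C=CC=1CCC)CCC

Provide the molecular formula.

C10H17N

Heavy atoms from the SMILES: 10 C, 1 N.
Implicit hydrogens by atom environment:
  4 × C: 2 H each → 8
  3 × C (aromatic): 1 H each → 3
  2 × C: 3 H each → 6
  1 × C (aromatic): no H
  1 × N (aromatic): no H
  Total hydrogens = 17.
Molecular formula: C10H17N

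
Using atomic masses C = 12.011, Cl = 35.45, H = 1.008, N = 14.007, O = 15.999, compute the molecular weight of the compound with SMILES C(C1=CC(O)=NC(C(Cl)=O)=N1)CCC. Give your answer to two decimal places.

214.65

Molecular formula: C9H11ClN2O2.
M = 9×12.011 + 1×35.45 + 11×1.008 + 2×14.007 + 2×15.999 = 214.65 g/mol.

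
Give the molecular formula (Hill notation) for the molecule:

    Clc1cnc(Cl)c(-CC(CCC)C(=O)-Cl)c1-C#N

C12H11Cl3N2O

Heavy atoms from the SMILES: 12 C, 3 Cl, 2 N, 1 O.
Implicit hydrogens by atom environment:
  4 × C (aromatic): no H
  3 × C: 2 H each → 6
  3 × Cl: no H
  2 × C: no H
  1 × C: 3 H
  1 × C (aromatic): 1 H
  1 × C: 1 H
  1 × N (aromatic): no H
  1 × N: no H
  1 × O: no H
  Total hydrogens = 11.
Molecular formula: C12H11Cl3N2O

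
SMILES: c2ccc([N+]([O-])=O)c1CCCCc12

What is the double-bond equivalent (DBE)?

Molecular formula from the SMILES: C10H11NO2.
DoU = (2C + 2 + N − H − X)/2 = (2·10 + 2 + 1 − 11 − 0)/2 = 12/2 = 6.
(Structurally: 2 ring(s) + 4 π bond(s) = 6.)

6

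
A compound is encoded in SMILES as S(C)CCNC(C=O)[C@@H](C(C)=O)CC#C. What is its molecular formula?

C11H17NO2S

Heavy atoms from the SMILES: 11 C, 1 N, 2 O, 1 S.
Implicit hydrogens by atom environment:
  4 × C: 1 H each → 4
  3 × C: 2 H each → 6
  2 × C: 3 H each → 6
  2 × C: no H
  2 × O: no H
  1 × N: 1 H
  1 × S: no H
  Total hydrogens = 17.
Molecular formula: C11H17NO2S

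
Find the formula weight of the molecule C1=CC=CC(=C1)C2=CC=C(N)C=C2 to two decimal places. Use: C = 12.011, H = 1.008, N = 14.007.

Molecular formula: C12H11N.
M = 12×12.011 + 11×1.008 + 1×14.007 = 169.23 g/mol.

169.23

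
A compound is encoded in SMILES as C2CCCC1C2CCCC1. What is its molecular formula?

Heavy atoms from the SMILES: 10 C.
Implicit hydrogens by atom environment:
  8 × C: 2 H each → 16
  2 × C: 1 H each → 2
  Total hydrogens = 18.
Molecular formula: C10H18

C10H18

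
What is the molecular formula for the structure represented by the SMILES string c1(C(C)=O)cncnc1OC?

C7H8N2O2

Heavy atoms from the SMILES: 7 C, 2 N, 2 O.
Implicit hydrogens by atom environment:
  2 × C: 3 H each → 6
  2 × C (aromatic): 1 H each → 2
  2 × C (aromatic): no H
  2 × N (aromatic): no H
  2 × O: no H
  1 × C: no H
  Total hydrogens = 8.
Molecular formula: C7H8N2O2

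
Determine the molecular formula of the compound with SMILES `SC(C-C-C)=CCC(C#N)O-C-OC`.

Heavy atoms from the SMILES: 10 C, 1 N, 2 O, 1 S.
Implicit hydrogens by atom environment:
  4 × C: 2 H each → 8
  2 × C: 3 H each → 6
  2 × C: 1 H each → 2
  2 × C: no H
  2 × O: no H
  1 × N: no H
  1 × S: 1 H
  Total hydrogens = 17.
Molecular formula: C10H17NO2S

C10H17NO2S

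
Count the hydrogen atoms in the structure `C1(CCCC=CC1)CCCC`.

20

Hydrogens are implicit in SMILES; fill each atom to its normal valence:
  7 × C: 2 H each → 14
  3 × C: 1 H each → 3
  1 × C: 3 H
  Total hydrogens = 20.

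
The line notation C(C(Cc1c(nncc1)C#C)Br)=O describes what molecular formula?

C9H7BrN2O

Heavy atoms from the SMILES: 1 Br, 9 C, 2 N, 1 O.
Implicit hydrogens by atom environment:
  3 × C: 1 H each → 3
  2 × C (aromatic): 1 H each → 2
  2 × C (aromatic): no H
  2 × N (aromatic): no H
  1 × Br: no H
  1 × C: 2 H
  1 × C: no H
  1 × O: no H
  Total hydrogens = 7.
Molecular formula: C9H7BrN2O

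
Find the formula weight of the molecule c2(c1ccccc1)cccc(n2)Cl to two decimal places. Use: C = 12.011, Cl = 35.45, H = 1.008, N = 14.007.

Molecular formula: C11H8ClN.
M = 11×12.011 + 1×35.45 + 8×1.008 + 1×14.007 = 189.64 g/mol.

189.64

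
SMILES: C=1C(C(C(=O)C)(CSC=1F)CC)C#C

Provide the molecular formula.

C11H13FOS

Heavy atoms from the SMILES: 11 C, 1 F, 1 O, 1 S.
Implicit hydrogens by atom environment:
  4 × C: no H
  3 × C: 1 H each → 3
  2 × C: 3 H each → 6
  2 × C: 2 H each → 4
  1 × F: no H
  1 × O: no H
  1 × S: no H
  Total hydrogens = 13.
Molecular formula: C11H13FOS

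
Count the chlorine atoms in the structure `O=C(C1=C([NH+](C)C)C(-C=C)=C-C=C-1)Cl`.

1

The symbol for chlorine appears 1 time in the SMILES.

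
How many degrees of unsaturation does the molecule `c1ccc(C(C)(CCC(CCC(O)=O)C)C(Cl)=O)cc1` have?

6

Molecular formula from the SMILES: C16H21ClO3.
DoU = (2C + 2 + N − H − X)/2 = (2·16 + 2 + 0 − 21 − 1)/2 = 12/2 = 6.
(Structurally: 1 ring(s) + 5 π bond(s) = 6.)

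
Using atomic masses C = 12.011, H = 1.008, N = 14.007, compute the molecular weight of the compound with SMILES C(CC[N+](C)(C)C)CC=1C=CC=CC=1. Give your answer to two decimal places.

192.33

Molecular formula: C13H22N+.
M = 13×12.011 + 22×1.008 + 1×14.007 = 192.33 g/mol.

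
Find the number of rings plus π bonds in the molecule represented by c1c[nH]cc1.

Molecular formula from the SMILES: C4H5N.
DoU = (2C + 2 + N − H − X)/2 = (2·4 + 2 + 1 − 5 − 0)/2 = 6/2 = 3.
(Structurally: 1 ring(s) + 2 π bond(s) = 3.)

3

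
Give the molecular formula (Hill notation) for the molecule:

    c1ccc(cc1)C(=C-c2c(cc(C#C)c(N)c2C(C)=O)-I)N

C18H15IN2O

Heavy atoms from the SMILES: 18 C, 1 I, 2 N, 1 O.
Implicit hydrogens by atom environment:
  6 × C (aromatic): 1 H each → 6
  6 × C (aromatic): no H
  3 × C: no H
  2 × C: 1 H each → 2
  2 × N: 2 H each → 4
  1 × C: 3 H
  1 × I: no H
  1 × O: no H
  Total hydrogens = 15.
Molecular formula: C18H15IN2O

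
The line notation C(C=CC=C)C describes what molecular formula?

C6H10

Heavy atoms from the SMILES: 6 C.
Implicit hydrogens by atom environment:
  3 × C: 1 H each → 3
  2 × C: 2 H each → 4
  1 × C: 3 H
  Total hydrogens = 10.
Molecular formula: C6H10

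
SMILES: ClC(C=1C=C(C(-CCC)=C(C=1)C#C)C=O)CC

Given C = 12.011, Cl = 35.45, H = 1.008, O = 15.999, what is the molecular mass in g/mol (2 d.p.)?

248.75

Molecular formula: C15H17ClO.
M = 15×12.011 + 1×35.45 + 17×1.008 + 1×15.999 = 248.75 g/mol.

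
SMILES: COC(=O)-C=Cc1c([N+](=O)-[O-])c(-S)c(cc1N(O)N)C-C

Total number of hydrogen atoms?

15

Hydrogens are implicit in SMILES; fill each atom to its normal valence:
  5 × C (aromatic): no H
  3 × O: no H
  2 × C: 3 H each → 6
  2 × C: 1 H each → 2
  1 × C: 2 H
  1 × C (aromatic): 1 H
  1 × C: no H
  1 × N: 2 H
  1 × N: no H
  1 × N (charge +1): no H
  1 × O: 1 H
  1 × O (charge -1): no H
  1 × S: 1 H
  Total hydrogens = 15.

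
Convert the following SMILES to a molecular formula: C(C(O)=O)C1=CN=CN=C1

C6H6N2O2

Heavy atoms from the SMILES: 6 C, 2 N, 2 O.
Implicit hydrogens by atom environment:
  3 × C (aromatic): 1 H each → 3
  2 × N (aromatic): no H
  1 × C: 2 H
  1 × C (aromatic): no H
  1 × C: no H
  1 × O: 1 H
  1 × O: no H
  Total hydrogens = 6.
Molecular formula: C6H6N2O2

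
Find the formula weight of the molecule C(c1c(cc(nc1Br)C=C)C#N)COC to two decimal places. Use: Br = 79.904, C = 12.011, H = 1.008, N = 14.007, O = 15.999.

267.13

Molecular formula: C11H11BrN2O.
M = 1×79.904 + 11×12.011 + 11×1.008 + 2×14.007 + 1×15.999 = 267.13 g/mol.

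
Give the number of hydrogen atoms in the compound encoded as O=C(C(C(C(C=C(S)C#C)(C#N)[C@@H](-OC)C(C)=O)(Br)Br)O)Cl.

Hydrogens are implicit in SMILES; fill each atom to its normal valence:
  7 × C: no H
  4 × C: 1 H each → 4
  3 × O: no H
  2 × Br: no H
  2 × C: 3 H each → 6
  1 × Cl: no H
  1 × N: no H
  1 × O: 1 H
  1 × S: 1 H
  Total hydrogens = 12.

12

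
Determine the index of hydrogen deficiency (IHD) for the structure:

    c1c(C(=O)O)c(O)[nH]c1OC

4

Molecular formula from the SMILES: C6H7NO4.
DoU = (2C + 2 + N − H − X)/2 = (2·6 + 2 + 1 − 7 − 0)/2 = 8/2 = 4.
(Structurally: 1 ring(s) + 3 π bond(s) = 4.)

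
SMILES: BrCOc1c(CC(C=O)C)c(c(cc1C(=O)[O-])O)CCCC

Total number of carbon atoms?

The symbol for carbon appears 16 times in the SMILES. Lowercase c denotes aromatic carbon and counts toward C.

16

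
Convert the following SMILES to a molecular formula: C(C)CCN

Heavy atoms from the SMILES: 4 C, 1 N.
Implicit hydrogens by atom environment:
  3 × C: 2 H each → 6
  1 × C: 3 H
  1 × N: 2 H
  Total hydrogens = 11.
Molecular formula: C4H11N

C4H11N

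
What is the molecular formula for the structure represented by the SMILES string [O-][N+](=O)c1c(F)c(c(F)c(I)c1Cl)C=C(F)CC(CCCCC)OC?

C16H18ClF3INO3

Heavy atoms from the SMILES: 16 C, 1 Cl, 3 F, 1 I, 1 N, 3 O.
Implicit hydrogens by atom environment:
  6 × C (aromatic): no H
  5 × C: 2 H each → 10
  3 × F: no H
  2 × C: 3 H each → 6
  2 × C: 1 H each → 2
  2 × O: no H
  1 × C: no H
  1 × Cl: no H
  1 × I: no H
  1 × N (charge +1): no H
  1 × O (charge -1): no H
  Total hydrogens = 18.
Molecular formula: C16H18ClF3INO3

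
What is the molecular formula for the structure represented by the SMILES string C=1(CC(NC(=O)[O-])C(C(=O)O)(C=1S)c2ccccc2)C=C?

Heavy atoms from the SMILES: 15 C, 1 N, 4 O, 1 S.
Implicit hydrogens by atom environment:
  5 × C (aromatic): 1 H each → 5
  5 × C: no H
  2 × C: 2 H each → 4
  2 × C: 1 H each → 2
  2 × O: no H
  1 × C (aromatic): no H
  1 × N: 1 H
  1 × O: 1 H
  1 × O (charge -1): no H
  1 × S: 1 H
  Total hydrogens = 14.
Net charge -1.
Molecular formula: C15H14NO4S-

C15H14NO4S-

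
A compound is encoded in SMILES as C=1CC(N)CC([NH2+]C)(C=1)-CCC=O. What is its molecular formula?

C10H19N2O+

Heavy atoms from the SMILES: 10 C, 2 N, 1 O.
Implicit hydrogens by atom environment:
  4 × C: 2 H each → 8
  4 × C: 1 H each → 4
  1 × C: 3 H
  1 × C: no H
  1 × N: 2 H
  1 × N (charge +1): 2 H
  1 × O: no H
  Total hydrogens = 19.
Net charge +1.
Molecular formula: C10H19N2O+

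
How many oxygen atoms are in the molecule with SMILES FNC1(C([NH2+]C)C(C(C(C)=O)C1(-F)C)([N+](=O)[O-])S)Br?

The symbol for oxygen appears 3 times in the SMILES.

3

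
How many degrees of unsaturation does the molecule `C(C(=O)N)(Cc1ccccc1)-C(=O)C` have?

6

Molecular formula from the SMILES: C11H13NO2.
DoU = (2C + 2 + N − H − X)/2 = (2·11 + 2 + 1 − 13 − 0)/2 = 12/2 = 6.
(Structurally: 1 ring(s) + 5 π bond(s) = 6.)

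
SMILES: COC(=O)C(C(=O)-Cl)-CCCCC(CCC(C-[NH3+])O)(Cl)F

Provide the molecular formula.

C13H23Cl2FNO4+

Heavy atoms from the SMILES: 13 C, 2 Cl, 1 F, 1 N, 4 O.
Implicit hydrogens by atom environment:
  7 × C: 2 H each → 14
  3 × C: no H
  3 × O: no H
  2 × C: 1 H each → 2
  2 × Cl: no H
  1 × C: 3 H
  1 × F: no H
  1 × N (charge +1): 3 H
  1 × O: 1 H
  Total hydrogens = 23.
Net charge +1.
Molecular formula: C13H23Cl2FNO4+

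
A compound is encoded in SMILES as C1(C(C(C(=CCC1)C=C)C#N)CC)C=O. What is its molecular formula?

Heavy atoms from the SMILES: 13 C, 1 N, 1 O.
Implicit hydrogens by atom environment:
  6 × C: 1 H each → 6
  4 × C: 2 H each → 8
  2 × C: no H
  1 × C: 3 H
  1 × N: no H
  1 × O: no H
  Total hydrogens = 17.
Molecular formula: C13H17NO

C13H17NO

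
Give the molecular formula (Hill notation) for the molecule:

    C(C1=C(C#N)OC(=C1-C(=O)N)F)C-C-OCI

Heavy atoms from the SMILES: 10 C, 1 F, 1 I, 2 N, 3 O.
Implicit hydrogens by atom environment:
  4 × C: 2 H each → 8
  4 × C (aromatic): no H
  2 × C: no H
  2 × O: no H
  1 × F: no H
  1 × I: no H
  1 × N: 2 H
  1 × N: no H
  1 × O (aromatic): no H
  Total hydrogens = 10.
Molecular formula: C10H10FIN2O3

C10H10FIN2O3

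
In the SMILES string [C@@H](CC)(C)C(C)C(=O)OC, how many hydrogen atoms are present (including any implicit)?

16

Hydrogens are implicit in SMILES; fill each atom to its normal valence:
  4 × C: 3 H each → 12
  2 × C: 1 H each → 2
  2 × O: no H
  1 × C: 2 H
  1 × C: no H
  Total hydrogens = 16.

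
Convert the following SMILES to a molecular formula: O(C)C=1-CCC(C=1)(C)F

C7H11FO

Heavy atoms from the SMILES: 7 C, 1 F, 1 O.
Implicit hydrogens by atom environment:
  2 × C: 3 H each → 6
  2 × C: 2 H each → 4
  2 × C: no H
  1 × C: 1 H
  1 × F: no H
  1 × O: no H
  Total hydrogens = 11.
Molecular formula: C7H11FO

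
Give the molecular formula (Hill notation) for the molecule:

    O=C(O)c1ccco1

C5H4O3

Heavy atoms from the SMILES: 5 C, 3 O.
Implicit hydrogens by atom environment:
  3 × C (aromatic): 1 H each → 3
  1 × C (aromatic): no H
  1 × C: no H
  1 × O: 1 H
  1 × O (aromatic): no H
  1 × O: no H
  Total hydrogens = 4.
Molecular formula: C5H4O3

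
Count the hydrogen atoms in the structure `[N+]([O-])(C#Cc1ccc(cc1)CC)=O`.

9

Hydrogens are implicit in SMILES; fill each atom to its normal valence:
  4 × C (aromatic): 1 H each → 4
  2 × C (aromatic): no H
  2 × C: no H
  1 × C: 3 H
  1 × C: 2 H
  1 × N (charge +1): no H
  1 × O: no H
  1 × O (charge -1): no H
  Total hydrogens = 9.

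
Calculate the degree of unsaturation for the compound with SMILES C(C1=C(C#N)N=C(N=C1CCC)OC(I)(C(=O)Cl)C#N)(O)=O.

10

Molecular formula from the SMILES: C12H8ClIN4O4.
DoU = (2C + 2 + N − H − X)/2 = (2·12 + 2 + 4 − 8 − 2)/2 = 20/2 = 10.
(Structurally: 1 ring(s) + 9 π bond(s) = 10.)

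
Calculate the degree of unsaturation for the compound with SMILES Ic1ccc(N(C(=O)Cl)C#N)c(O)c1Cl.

7

Molecular formula from the SMILES: C8H3Cl2IN2O2.
DoU = (2C + 2 + N − H − X)/2 = (2·8 + 2 + 2 − 3 − 3)/2 = 14/2 = 7.
(Structurally: 1 ring(s) + 6 π bond(s) = 7.)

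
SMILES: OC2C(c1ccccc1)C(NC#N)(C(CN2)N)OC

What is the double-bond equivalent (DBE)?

Molecular formula from the SMILES: C13H18N4O2.
DoU = (2C + 2 + N − H − X)/2 = (2·13 + 2 + 4 − 18 − 0)/2 = 14/2 = 7.
(Structurally: 2 ring(s) + 5 π bond(s) = 7.)

7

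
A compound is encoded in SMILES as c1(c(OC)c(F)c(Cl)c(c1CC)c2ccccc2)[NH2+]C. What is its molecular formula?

C16H18ClFNO+

Heavy atoms from the SMILES: 16 C, 1 Cl, 1 F, 1 N, 1 O.
Implicit hydrogens by atom environment:
  7 × C (aromatic): no H
  5 × C (aromatic): 1 H each → 5
  3 × C: 3 H each → 9
  1 × C: 2 H
  1 × Cl: no H
  1 × F: no H
  1 × N (charge +1): 2 H
  1 × O: no H
  Total hydrogens = 18.
Net charge +1.
Molecular formula: C16H18ClFNO+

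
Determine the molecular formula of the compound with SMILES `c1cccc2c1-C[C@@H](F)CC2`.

C10H11F

Heavy atoms from the SMILES: 10 C, 1 F.
Implicit hydrogens by atom environment:
  4 × C (aromatic): 1 H each → 4
  3 × C: 2 H each → 6
  2 × C (aromatic): no H
  1 × C: 1 H
  1 × F: no H
  Total hydrogens = 11.
Molecular formula: C10H11F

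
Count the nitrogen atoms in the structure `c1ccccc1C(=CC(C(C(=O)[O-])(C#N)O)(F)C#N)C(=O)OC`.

2

The symbol for nitrogen appears 2 times in the SMILES.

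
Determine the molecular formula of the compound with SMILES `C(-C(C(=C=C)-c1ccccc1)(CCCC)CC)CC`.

C19H28

Heavy atoms from the SMILES: 19 C.
Implicit hydrogens by atom environment:
  7 × C: 2 H each → 14
  5 × C (aromatic): 1 H each → 5
  3 × C: 3 H each → 9
  3 × C: no H
  1 × C (aromatic): no H
  Total hydrogens = 28.
Molecular formula: C19H28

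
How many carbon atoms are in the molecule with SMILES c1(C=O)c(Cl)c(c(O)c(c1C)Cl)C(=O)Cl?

9

The symbol for carbon appears 9 times in the SMILES. Lowercase c denotes aromatic carbon and counts toward C.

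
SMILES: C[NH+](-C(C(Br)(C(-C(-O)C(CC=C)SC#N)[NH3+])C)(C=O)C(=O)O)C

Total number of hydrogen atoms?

Hydrogens are implicit in SMILES; fill each atom to its normal valence:
  5 × C: 1 H each → 5
  4 × C: no H
  3 × C: 3 H each → 9
  2 × C: 2 H each → 4
  2 × O: 1 H each → 2
  2 × O: no H
  1 × Br: no H
  1 × N (charge +1): 3 H
  1 × N (charge +1): 1 H
  1 × N: no H
  1 × S: no H
  Total hydrogens = 24.

24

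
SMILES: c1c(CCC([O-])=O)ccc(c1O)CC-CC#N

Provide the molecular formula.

C13H14NO3-

Heavy atoms from the SMILES: 13 C, 1 N, 3 O.
Implicit hydrogens by atom environment:
  5 × C: 2 H each → 10
  3 × C (aromatic): 1 H each → 3
  3 × C (aromatic): no H
  2 × C: no H
  1 × N: no H
  1 × O: 1 H
  1 × O: no H
  1 × O (charge -1): no H
  Total hydrogens = 14.
Net charge -1.
Molecular formula: C13H14NO3-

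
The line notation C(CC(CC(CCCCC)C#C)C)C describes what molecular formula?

C14H26

Heavy atoms from the SMILES: 14 C.
Implicit hydrogens by atom environment:
  7 × C: 2 H each → 14
  3 × C: 3 H each → 9
  3 × C: 1 H each → 3
  1 × C: no H
  Total hydrogens = 26.
Molecular formula: C14H26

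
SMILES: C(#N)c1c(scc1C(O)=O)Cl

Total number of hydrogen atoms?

2

Hydrogens are implicit in SMILES; fill each atom to its normal valence:
  3 × C (aromatic): no H
  2 × C: no H
  1 × C (aromatic): 1 H
  1 × Cl: no H
  1 × N: no H
  1 × O: 1 H
  1 × O: no H
  1 × S (aromatic): no H
  Total hydrogens = 2.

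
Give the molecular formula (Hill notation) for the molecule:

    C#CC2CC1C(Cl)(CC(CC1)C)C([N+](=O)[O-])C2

C13H18ClNO2

Heavy atoms from the SMILES: 13 C, 1 Cl, 1 N, 2 O.
Implicit hydrogens by atom environment:
  5 × C: 2 H each → 10
  5 × C: 1 H each → 5
  2 × C: no H
  1 × C: 3 H
  1 × Cl: no H
  1 × N (charge +1): no H
  1 × O: no H
  1 × O (charge -1): no H
  Total hydrogens = 18.
Molecular formula: C13H18ClNO2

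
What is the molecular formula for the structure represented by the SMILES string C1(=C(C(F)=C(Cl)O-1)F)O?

Heavy atoms from the SMILES: 4 C, 1 Cl, 2 F, 2 O.
Implicit hydrogens by atom environment:
  4 × C (aromatic): no H
  2 × F: no H
  1 × Cl: no H
  1 × O: 1 H
  1 × O (aromatic): no H
  Total hydrogens = 1.
Molecular formula: C4HClF2O2

C4HClF2O2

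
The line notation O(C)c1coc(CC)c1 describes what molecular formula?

Heavy atoms from the SMILES: 7 C, 2 O.
Implicit hydrogens by atom environment:
  2 × C: 3 H each → 6
  2 × C (aromatic): 1 H each → 2
  2 × C (aromatic): no H
  1 × C: 2 H
  1 × O (aromatic): no H
  1 × O: no H
  Total hydrogens = 10.
Molecular formula: C7H10O2

C7H10O2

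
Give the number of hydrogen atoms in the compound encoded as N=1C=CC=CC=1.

Hydrogens are implicit in SMILES; fill each atom to its normal valence:
  5 × C (aromatic): 1 H each → 5
  1 × N (aromatic): no H
  Total hydrogens = 5.

5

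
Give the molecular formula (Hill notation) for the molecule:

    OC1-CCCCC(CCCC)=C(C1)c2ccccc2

C18H26O

Heavy atoms from the SMILES: 18 C, 1 O.
Implicit hydrogens by atom environment:
  8 × C: 2 H each → 16
  5 × C (aromatic): 1 H each → 5
  2 × C: no H
  1 × C: 3 H
  1 × C: 1 H
  1 × C (aromatic): no H
  1 × O: 1 H
  Total hydrogens = 26.
Molecular formula: C18H26O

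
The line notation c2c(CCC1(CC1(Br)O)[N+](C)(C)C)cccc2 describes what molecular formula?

C14H21BrNO+

Heavy atoms from the SMILES: 1 Br, 14 C, 1 N, 1 O.
Implicit hydrogens by atom environment:
  5 × C (aromatic): 1 H each → 5
  3 × C: 3 H each → 9
  3 × C: 2 H each → 6
  2 × C: no H
  1 × Br: no H
  1 × C (aromatic): no H
  1 × N (charge +1): no H
  1 × O: 1 H
  Total hydrogens = 21.
Net charge +1.
Molecular formula: C14H21BrNO+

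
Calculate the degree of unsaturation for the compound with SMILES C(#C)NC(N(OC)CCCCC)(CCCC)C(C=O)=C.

4

Molecular formula from the SMILES: C16H28N2O2.
DoU = (2C + 2 + N − H − X)/2 = (2·16 + 2 + 2 − 28 − 0)/2 = 8/2 = 4.
(Structurally: 0 ring(s) + 4 π bond(s) = 4.)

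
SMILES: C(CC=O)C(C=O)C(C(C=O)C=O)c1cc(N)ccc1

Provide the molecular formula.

Heavy atoms from the SMILES: 15 C, 1 N, 4 O.
Implicit hydrogens by atom environment:
  7 × C: 1 H each → 7
  4 × C (aromatic): 1 H each → 4
  4 × O: no H
  2 × C: 2 H each → 4
  2 × C (aromatic): no H
  1 × N: 2 H
  Total hydrogens = 17.
Molecular formula: C15H17NO4

C15H17NO4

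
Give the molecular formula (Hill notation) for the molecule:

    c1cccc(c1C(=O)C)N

Heavy atoms from the SMILES: 8 C, 1 N, 1 O.
Implicit hydrogens by atom environment:
  4 × C (aromatic): 1 H each → 4
  2 × C (aromatic): no H
  1 × C: 3 H
  1 × C: no H
  1 × N: 2 H
  1 × O: no H
  Total hydrogens = 9.
Molecular formula: C8H9NO

C8H9NO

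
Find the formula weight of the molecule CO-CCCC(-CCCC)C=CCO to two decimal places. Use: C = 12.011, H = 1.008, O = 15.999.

Molecular formula: C12H24O2.
M = 12×12.011 + 24×1.008 + 2×15.999 = 200.32 g/mol.

200.32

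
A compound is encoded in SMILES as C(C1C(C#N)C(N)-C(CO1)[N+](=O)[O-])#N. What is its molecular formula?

Heavy atoms from the SMILES: 7 C, 4 N, 3 O.
Implicit hydrogens by atom environment:
  4 × C: 1 H each → 4
  2 × C: no H
  2 × N: no H
  2 × O: no H
  1 × C: 2 H
  1 × N: 2 H
  1 × N (charge +1): no H
  1 × O (charge -1): no H
  Total hydrogens = 8.
Molecular formula: C7H8N4O3

C7H8N4O3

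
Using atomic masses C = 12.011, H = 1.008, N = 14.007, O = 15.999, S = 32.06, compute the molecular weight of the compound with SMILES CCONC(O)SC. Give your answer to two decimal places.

Molecular formula: C4H11NO2S.
M = 4×12.011 + 11×1.008 + 1×14.007 + 2×15.999 + 1×32.06 = 137.20 g/mol.

137.20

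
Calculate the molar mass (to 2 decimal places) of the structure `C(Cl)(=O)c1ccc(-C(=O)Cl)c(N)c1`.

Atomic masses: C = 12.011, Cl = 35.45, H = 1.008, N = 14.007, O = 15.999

218.03

Molecular formula: C8H5Cl2NO2.
M = 8×12.011 + 2×35.45 + 5×1.008 + 1×14.007 + 2×15.999 = 218.03 g/mol.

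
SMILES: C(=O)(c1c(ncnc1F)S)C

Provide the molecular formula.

Heavy atoms from the SMILES: 6 C, 1 F, 2 N, 1 O, 1 S.
Implicit hydrogens by atom environment:
  3 × C (aromatic): no H
  2 × N (aromatic): no H
  1 × C: 3 H
  1 × C (aromatic): 1 H
  1 × C: no H
  1 × F: no H
  1 × O: no H
  1 × S: 1 H
  Total hydrogens = 5.
Molecular formula: C6H5FN2OS

C6H5FN2OS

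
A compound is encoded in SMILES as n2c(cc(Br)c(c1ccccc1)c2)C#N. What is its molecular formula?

C12H7BrN2

Heavy atoms from the SMILES: 1 Br, 12 C, 2 N.
Implicit hydrogens by atom environment:
  7 × C (aromatic): 1 H each → 7
  4 × C (aromatic): no H
  1 × Br: no H
  1 × C: no H
  1 × N (aromatic): no H
  1 × N: no H
  Total hydrogens = 7.
Molecular formula: C12H7BrN2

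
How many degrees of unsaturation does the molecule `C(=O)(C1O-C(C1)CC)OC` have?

Molecular formula from the SMILES: C7H12O3.
DoU = (2C + 2 + N − H − X)/2 = (2·7 + 2 + 0 − 12 − 0)/2 = 4/2 = 2.
(Structurally: 1 ring(s) + 1 π bond(s) = 2.)

2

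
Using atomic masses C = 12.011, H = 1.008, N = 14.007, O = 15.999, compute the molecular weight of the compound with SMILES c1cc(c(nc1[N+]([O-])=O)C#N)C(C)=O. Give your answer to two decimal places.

191.15

Molecular formula: C8H5N3O3.
M = 8×12.011 + 5×1.008 + 3×14.007 + 3×15.999 = 191.15 g/mol.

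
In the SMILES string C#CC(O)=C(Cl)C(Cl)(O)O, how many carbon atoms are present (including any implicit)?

5

The symbol for carbon appears 5 times in the SMILES. (Cl is a single chlorine, not C + l.)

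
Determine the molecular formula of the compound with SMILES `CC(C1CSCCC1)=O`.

C7H12OS

Heavy atoms from the SMILES: 7 C, 1 O, 1 S.
Implicit hydrogens by atom environment:
  4 × C: 2 H each → 8
  1 × C: 3 H
  1 × C: 1 H
  1 × C: no H
  1 × O: no H
  1 × S: no H
  Total hydrogens = 12.
Molecular formula: C7H12OS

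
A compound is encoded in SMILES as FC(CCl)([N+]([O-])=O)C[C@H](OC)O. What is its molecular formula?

C5H9ClFNO4

Heavy atoms from the SMILES: 5 C, 1 Cl, 1 F, 1 N, 4 O.
Implicit hydrogens by atom environment:
  2 × C: 2 H each → 4
  2 × O: no H
  1 × C: 3 H
  1 × C: 1 H
  1 × C: no H
  1 × Cl: no H
  1 × F: no H
  1 × N (charge +1): no H
  1 × O: 1 H
  1 × O (charge -1): no H
  Total hydrogens = 9.
Molecular formula: C5H9ClFNO4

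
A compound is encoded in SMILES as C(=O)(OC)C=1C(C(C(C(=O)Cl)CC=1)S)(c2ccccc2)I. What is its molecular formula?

Heavy atoms from the SMILES: 15 C, 1 Cl, 1 I, 3 O, 1 S.
Implicit hydrogens by atom environment:
  5 × C (aromatic): 1 H each → 5
  4 × C: no H
  3 × C: 1 H each → 3
  3 × O: no H
  1 × C: 3 H
  1 × C: 2 H
  1 × C (aromatic): no H
  1 × Cl: no H
  1 × I: no H
  1 × S: 1 H
  Total hydrogens = 14.
Molecular formula: C15H14ClIO3S

C15H14ClIO3S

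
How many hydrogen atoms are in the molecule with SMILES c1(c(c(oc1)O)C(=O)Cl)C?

5

Hydrogens are implicit in SMILES; fill each atom to its normal valence:
  3 × C (aromatic): no H
  1 × C: 3 H
  1 × C (aromatic): 1 H
  1 × C: no H
  1 × Cl: no H
  1 × O: 1 H
  1 × O (aromatic): no H
  1 × O: no H
  Total hydrogens = 5.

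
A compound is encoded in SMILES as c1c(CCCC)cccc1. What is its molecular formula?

C10H14

Heavy atoms from the SMILES: 10 C.
Implicit hydrogens by atom environment:
  5 × C (aromatic): 1 H each → 5
  3 × C: 2 H each → 6
  1 × C: 3 H
  1 × C (aromatic): no H
  Total hydrogens = 14.
Molecular formula: C10H14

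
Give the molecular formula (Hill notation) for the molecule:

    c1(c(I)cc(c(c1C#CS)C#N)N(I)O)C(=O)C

C11H6I2N2O2S

Heavy atoms from the SMILES: 11 C, 2 I, 2 N, 2 O, 1 S.
Implicit hydrogens by atom environment:
  5 × C (aromatic): no H
  4 × C: no H
  2 × I: no H
  2 × N: no H
  1 × C: 3 H
  1 × C (aromatic): 1 H
  1 × O: 1 H
  1 × O: no H
  1 × S: 1 H
  Total hydrogens = 6.
Molecular formula: C11H6I2N2O2S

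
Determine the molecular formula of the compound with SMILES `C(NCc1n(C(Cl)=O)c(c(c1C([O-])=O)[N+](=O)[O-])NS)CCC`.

C11H14ClN4O5S-

Heavy atoms from the SMILES: 11 C, 1 Cl, 4 N, 5 O, 1 S.
Implicit hydrogens by atom environment:
  4 × C: 2 H each → 8
  4 × C (aromatic): no H
  3 × O: no H
  2 × C: no H
  2 × N: 1 H each → 2
  2 × O (charge -1): no H
  1 × C: 3 H
  1 × Cl: no H
  1 × N (aromatic): no H
  1 × N (charge +1): no H
  1 × S: 1 H
  Total hydrogens = 14.
Net charge -1.
Molecular formula: C11H14ClN4O5S-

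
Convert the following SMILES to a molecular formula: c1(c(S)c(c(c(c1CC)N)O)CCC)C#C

C13H17NOS

Heavy atoms from the SMILES: 13 C, 1 N, 1 O, 1 S.
Implicit hydrogens by atom environment:
  6 × C (aromatic): no H
  3 × C: 2 H each → 6
  2 × C: 3 H each → 6
  1 × C: 1 H
  1 × C: no H
  1 × N: 2 H
  1 × O: 1 H
  1 × S: 1 H
  Total hydrogens = 17.
Molecular formula: C13H17NOS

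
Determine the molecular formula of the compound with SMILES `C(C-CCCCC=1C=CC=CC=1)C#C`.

C14H18

Heavy atoms from the SMILES: 14 C.
Implicit hydrogens by atom environment:
  6 × C: 2 H each → 12
  5 × C (aromatic): 1 H each → 5
  1 × C: 1 H
  1 × C (aromatic): no H
  1 × C: no H
  Total hydrogens = 18.
Molecular formula: C14H18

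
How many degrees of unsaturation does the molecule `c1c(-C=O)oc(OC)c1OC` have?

4

Molecular formula from the SMILES: C7H8O4.
DoU = (2C + 2 + N − H − X)/2 = (2·7 + 2 + 0 − 8 − 0)/2 = 8/2 = 4.
(Structurally: 1 ring(s) + 3 π bond(s) = 4.)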